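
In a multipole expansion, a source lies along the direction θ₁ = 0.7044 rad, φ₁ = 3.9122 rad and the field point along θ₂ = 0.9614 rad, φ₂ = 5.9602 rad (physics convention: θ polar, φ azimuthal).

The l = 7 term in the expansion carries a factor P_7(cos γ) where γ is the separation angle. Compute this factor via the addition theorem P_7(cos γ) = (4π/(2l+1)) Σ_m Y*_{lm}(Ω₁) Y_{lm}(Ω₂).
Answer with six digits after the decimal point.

Summing Y*_{l m}(θ₁,φ₁)·Y_{l m}(θ₂,φ₂) over m ∈ [−7, 7]; prefactor 4π/(2·7+1) = 0.837758:
  [-7]  conj(Y_{7,-7})(Ω₁) = -0.01505 + 0.01854j ; Y_{7,-7}(Ω₂) = -0.07935 + 0.09612j ; Δ = -0.00059 - 0.00292j
  [-6]  conj(Y_{7,-6})(Ω₁) = -0.00932 - 0.10473j ; Y_{7,-6}(Ω₂) = -0.11685 + 0.30385j ; Δ = 0.03291 + 0.00941j
  [-5]  conj(Y_{7,-5})(Ω₁) = 0.20726 + 0.17866j ; Y_{7,-5}(Ω₂) = -0.01956 + 0.44288j ; Δ = -0.08318 + 0.08830j
  [-4]  conj(Y_{7,-4})(Ω₁) = -0.44651 + 0.02645j ; Y_{7,-4}(Ω₂) = 0.06581 + 0.22984j ; Δ = -0.03546 - 0.10088j
  [-3]  conj(Y_{7,-3})(Ω₁) = 0.26142 - 0.28571j ; Y_{7,-3}(Ω₂) = -0.11308 - 0.16463j ; Δ = -0.07660 - 0.01073j
  [-2]  conj(Y_{7,-2})(Ω₁) = -0.00097 - 0.03292j ; Y_{7,-2}(Ω₂) = -0.27355 - 0.20622j ; Δ = -0.00652 + 0.00921j
  [-1]  conj(Y_{7,-1})(Ω₁) = 0.28250 + 0.27426j ; Y_{7,-1}(Ω₂) = 0.05882 + 0.01969j ; Δ = 0.01122 + 0.02169j
  [+0]  conj(Y_{7,0})(Ω₁) = -0.09148 + 0.00000j ; Y_{7,0}(Ω₂) = 0.34797 + 0.00000j ; Δ = -0.03183 + 0.00000j
  [+1]  conj(Y_{7,1})(Ω₁) = -0.28250 + 0.27426j ; Y_{7,1}(Ω₂) = -0.05882 + 0.01969j ; Δ = 0.01122 - 0.02169j
  [+2]  conj(Y_{7,2})(Ω₁) = -0.00097 + 0.03292j ; Y_{7,2}(Ω₂) = -0.27355 + 0.20622j ; Δ = -0.00652 - 0.00921j
  [+3]  conj(Y_{7,3})(Ω₁) = -0.26142 - 0.28571j ; Y_{7,3}(Ω₂) = 0.11308 - 0.16463j ; Δ = -0.07660 + 0.01073j
  [+4]  conj(Y_{7,4})(Ω₁) = -0.44651 - 0.02645j ; Y_{7,4}(Ω₂) = 0.06581 - 0.22984j ; Δ = -0.03546 + 0.10088j
  [+5]  conj(Y_{7,5})(Ω₁) = -0.20726 + 0.17866j ; Y_{7,5}(Ω₂) = 0.01956 + 0.44288j ; Δ = -0.08318 - 0.08830j
  [+6]  conj(Y_{7,6})(Ω₁) = -0.00932 + 0.10473j ; Y_{7,6}(Ω₂) = -0.11685 - 0.30385j ; Δ = 0.03291 - 0.00941j
  [+7]  conj(Y_{7,7})(Ω₁) = 0.01505 + 0.01854j ; Y_{7,7}(Ω₂) = 0.07935 + 0.09612j ; Δ = -0.00059 + 0.00292j
Total Σ_m = -0.34828 + 0.00000j. Multiply by 0.837758: -0.29177 + 0.00000j. P_7(cos γ) = -0.291773

-0.291773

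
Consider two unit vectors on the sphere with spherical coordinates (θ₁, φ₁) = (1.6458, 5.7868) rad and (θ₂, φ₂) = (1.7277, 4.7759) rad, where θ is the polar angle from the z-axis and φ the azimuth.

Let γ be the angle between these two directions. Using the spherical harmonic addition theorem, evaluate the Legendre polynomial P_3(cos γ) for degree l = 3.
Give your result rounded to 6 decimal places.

-0.419798

Addition theorem: P_3(cos γ) = (4π/7) Σ_m Y*_{lm}(Ω₁) Y_{lm}(Ω₂), m = −3…3:
  m=-3: 0.03374 - 0.41234j × -0.07614 - 0.39476j = -0.16534 + 0.01808j  (running Σ = -0.16534 + 0.01808j)
  m=-2: -0.04161 + 0.06378j × 0.15454 - 0.01974j = -0.00517 + 0.01068j  (running Σ = -0.17051 + 0.02875j)
  m=-1: -0.27542 + 0.14917j × -0.01779 - 0.27967j = 0.04662 + 0.07437j  (running Σ = -0.12390 + 0.10313j)
  m=0: 0.08311 + 0.00000j × 0.16782 + 0.00000j = 0.01395 + 0.00000j  (running Σ = -0.10995 + 0.10313j)
  m=1: 0.27542 + 0.14917j × 0.01779 - 0.27967j = 0.04662 - 0.07437j  (running Σ = -0.06333 + 0.02875j)
  m=2: -0.04161 - 0.06378j × 0.15454 + 0.01974j = -0.00517 - 0.01068j  (running Σ = -0.06850 + 0.01808j)
  m=3: -0.03374 - 0.41234j × 0.07614 - 0.39476j = -0.16534 - 0.01808j  (running Σ = -0.23385 + 0.00000j)
Total Σ_m = -0.23385 + 0.00000j. Multiply by 1.795196: -0.41980 + 0.00000j. P_3(cos γ) = -0.419798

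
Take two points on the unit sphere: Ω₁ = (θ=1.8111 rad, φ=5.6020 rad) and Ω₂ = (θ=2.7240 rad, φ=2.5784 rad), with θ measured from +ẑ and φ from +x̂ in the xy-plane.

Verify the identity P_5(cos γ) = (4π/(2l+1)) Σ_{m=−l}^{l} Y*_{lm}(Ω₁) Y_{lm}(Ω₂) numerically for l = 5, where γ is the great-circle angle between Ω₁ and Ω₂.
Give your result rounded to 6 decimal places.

-0.280989

Expand P_5 via completeness: Σ_{m} conj(Y_{5,m}) at Ω₁ times Y_{5,m} at Ω₂ —
  m=-5: Y*=(-0.387239, 0.104813)  Y=(0.004825, -0.001629)  product (-0.001698, 0.001137)
  m=-4: Y*=(0.284242, 0.125863)  Y=(0.022878, -0.028177)  product (0.010049, -0.005130)
  m=-3: Y*=(0.070753, 0.138341)  Y=(0.017829, -0.149393)  product (0.021929, -0.008104)
  m=-2: Y*=(0.065355, -0.309010)  Y=(-0.165038, -0.346586)  product (-0.117885, 0.028347)
  m=-1: Y*=(0.066304, -0.053748)  Y=(-0.435232, -0.274808)  product (-0.043628, 0.005172)
  m=+0: Y*=(-0.312773, -0.000000)  Y=(-0.052756, 0.000000)  product (0.016501, 0.000000)
  m=+1: Y*=(-0.066304, -0.053748)  Y=(0.435232, -0.274808)  product (-0.043628, -0.005172)
  m=+2: Y*=(0.065355, 0.309010)  Y=(-0.165038, 0.346586)  product (-0.117885, -0.028347)
  m=+3: Y*=(-0.070753, 0.138341)  Y=(-0.017829, -0.149393)  product (0.021929, 0.008104)
  m=+4: Y*=(0.284242, -0.125863)  Y=(0.022878, 0.028177)  product (0.010049, 0.005130)
  m=+5: Y*=(0.387239, 0.104813)  Y=(-0.004825, -0.001629)  product (-0.001698, -0.001137)
Accumulated sum (-0.245964, 0.000000); after 4π/(2l+1) scaling, (-0.280989, 0.000000) ⇒ P_5 = -0.280989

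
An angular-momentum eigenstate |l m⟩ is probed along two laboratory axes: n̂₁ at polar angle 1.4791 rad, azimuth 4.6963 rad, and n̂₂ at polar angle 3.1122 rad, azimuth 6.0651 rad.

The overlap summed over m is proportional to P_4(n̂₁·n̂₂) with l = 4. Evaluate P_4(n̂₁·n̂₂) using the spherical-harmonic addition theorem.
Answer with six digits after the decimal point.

Term-by-term m-sum for l=4 (normalisation 4π/9 = 1.396263):
  term(m=-4) = (0.000000, 0.000000)   from Y*(Ω₁)=(0.434242, -0.027985), Y(Ω₂)=(0.000000, 0.000000)
  term(m=-3) = (0.000002, -0.000003)   from Y*(Ω₁)=(0.005460, 0.113043), Y(Ω₂)=(-0.000025, -0.000019)
  term(m=-2) = (0.000497, 0.000213)   from Y*(Ω₁)=(0.312087, -0.010046), Y(Ω₂)=(0.001570, 0.000732)
  term(m=-1) = (0.001413, -0.006899)   from Y*(Ω₁)=(0.002041, 0.126865), Y(Ω₂)=(-0.054190, -0.012009)
  term(m=+0) = (0.245212, 0.000000)   from Y*(Ω₁)=(0.291008, -0.000000), Y(Ω₂)=(0.842633, 0.000000)
  term(m=+1) = (0.001413, 0.006899)   from Y*(Ω₁)=(-0.002041, 0.126865), Y(Ω₂)=(0.054190, -0.012009)
  term(m=+2) = (0.000497, -0.000213)   from Y*(Ω₁)=(0.312087, 0.010046), Y(Ω₂)=(0.001570, -0.000732)
  term(m=+3) = (0.000002, 0.000003)   from Y*(Ω₁)=(-0.005460, 0.113043), Y(Ω₂)=(0.000025, -0.000019)
  term(m=+4) = (0.000000, -0.000000)   from Y*(Ω₁)=(0.434242, 0.027985), Y(Ω₂)=(0.000000, -0.000000)
Σ over m = (0.249037, 0.000000); ×(4π/9) → (0.347721, 0.000000). Real part: 0.347721

0.347721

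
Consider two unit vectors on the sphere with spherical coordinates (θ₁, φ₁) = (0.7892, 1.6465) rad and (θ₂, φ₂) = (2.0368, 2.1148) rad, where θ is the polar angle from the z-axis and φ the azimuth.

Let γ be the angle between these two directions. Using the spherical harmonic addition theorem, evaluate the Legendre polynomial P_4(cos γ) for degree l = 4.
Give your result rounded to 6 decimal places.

Expand P_4 via completeness: Σ_{m} conj(Y_{4,m}) at Ω₁ times Y_{4,m} at Ω₂ —
  m=-4: Y*=(0.107211, 0.033495)  Y=(-0.160376, -0.231816)  product (-0.009429, -0.030225)
  m=-3: Y*=(0.070991, -0.307192)  Y=(-0.400246, 0.024532)  product (-0.020878, 0.124694)
  m=-2: Y*=(-0.412080, -0.062873)  Y=(-0.051218, 0.097714)  product (0.027249, -0.037046)
  m=-1: Y*=(-0.008469, 0.111653)  Y=(-0.155959, -0.257833)  product (0.030109, -0.015230)
  m=+0: Y*=(-0.345760, -0.000000)  Y=(-0.172440, 0.000000)  product (0.059623, 0.000000)
  m=+1: Y*=(0.008469, 0.111653)  Y=(0.155959, -0.257833)  product (0.030109, 0.015230)
  m=+2: Y*=(-0.412080, 0.062873)  Y=(-0.051218, -0.097714)  product (0.027249, 0.037046)
  m=+3: Y*=(-0.070991, -0.307192)  Y=(0.400246, 0.024532)  product (-0.020878, -0.124694)
  m=+4: Y*=(0.107211, -0.033495)  Y=(-0.160376, 0.231816)  product (-0.009429, 0.030225)
Total Σ_m = (0.113724, -0.000000). Multiply by 1.396263: (0.158788, -0.000000). P_4(cos γ) = 0.158788

0.158788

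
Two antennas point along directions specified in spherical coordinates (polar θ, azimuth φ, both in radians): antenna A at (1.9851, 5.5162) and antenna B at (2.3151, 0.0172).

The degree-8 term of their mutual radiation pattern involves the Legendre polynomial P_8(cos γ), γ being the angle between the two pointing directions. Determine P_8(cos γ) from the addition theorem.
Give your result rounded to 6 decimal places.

Addition theorem: P_8(cos γ) = (4π/17) Σ_m Y*_{lm}(Ω₁) Y_{lm}(Ω₂), m = −8…8:
  term(m=-8) = 0.01122 + 0.00011j   from Y*(Ω₁)=0.25137 + 0.03730j, Y(Ω₂)=0.04375 - 0.00606j
  term(m=-7) = 0.05099 + 0.05187j   from Y*(Ω₁)=-0.27283 - 0.35409j, Y(Ω₂)=-0.16154 + 0.01954j
  term(m=-6) = -0.00081 + 0.11116j   from Y*(Ω₁)=-0.03494 + 0.31494j, Y(Ω₂)=0.34894 - 0.03614j
  term(m=-5) = 0.03926 - 0.03878j   from Y*(Ω₁)=-0.09212 + 0.07655j, Y(Ω₂)=-0.45904 + 0.03957j
  term(m=-4) = 0.09775 + 0.00047j   from Y*(Ω₁)=0.35685 + 0.02633j, Y(Ω₂)=0.27254 - 0.01878j
  term(m=-3) = -0.00608 - 0.00612j   from Y*(Ω₁)=-0.03402 - 0.03801j, Y(Ω₂)=0.16884 - 0.00872j
  term(m=-2) = -0.00030 + 0.12188j   from Y*(Ω₁)=0.01195 - 0.32438j, Y(Ω₂)=-0.37525 + 0.01291j
  term(m=-1) = -0.00010 + 0.00010j   from Y*(Ω₁)=-0.08480 + 0.08173j, Y(Ω₂)=0.00117 - 0.00002j
  term(m=+0) = -0.11390 + 0.00000j   from Y*(Ω₁)=-0.30785 + 0.00000j, Y(Ω₂)=0.36997 + 0.00000j
  term(m=+1) = -0.00010 - 0.00010j   from Y*(Ω₁)=0.08480 + 0.08173j, Y(Ω₂)=-0.00117 - 0.00002j
  term(m=+2) = -0.00030 - 0.12188j   from Y*(Ω₁)=0.01195 + 0.32438j, Y(Ω₂)=-0.37525 - 0.01291j
  term(m=+3) = -0.00608 + 0.00612j   from Y*(Ω₁)=0.03402 - 0.03801j, Y(Ω₂)=-0.16884 - 0.00872j
  term(m=+4) = 0.09775 - 0.00047j   from Y*(Ω₁)=0.35685 - 0.02633j, Y(Ω₂)=0.27254 + 0.01878j
  term(m=+5) = 0.03926 + 0.03878j   from Y*(Ω₁)=0.09212 + 0.07655j, Y(Ω₂)=0.45904 + 0.03957j
  term(m=+6) = -0.00081 - 0.11116j   from Y*(Ω₁)=-0.03494 - 0.31494j, Y(Ω₂)=0.34894 + 0.03614j
  term(m=+7) = 0.05099 - 0.05187j   from Y*(Ω₁)=0.27283 - 0.35409j, Y(Ω₂)=0.16154 + 0.01954j
  term(m=+8) = 0.01122 - 0.00011j   from Y*(Ω₁)=0.25137 - 0.03730j, Y(Ω₂)=0.04375 + 0.00606j
Σ over m = 0.27000 - 0.00000j; ×(4π/17) → 0.19958 - 0.00000j. Real part: 0.199583

0.199583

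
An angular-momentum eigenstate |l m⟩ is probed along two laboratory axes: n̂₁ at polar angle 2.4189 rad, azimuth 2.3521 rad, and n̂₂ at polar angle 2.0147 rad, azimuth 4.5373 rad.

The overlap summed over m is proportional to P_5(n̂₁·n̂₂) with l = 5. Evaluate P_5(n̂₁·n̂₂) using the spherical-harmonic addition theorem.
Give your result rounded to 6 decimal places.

-0.041559

Expand P_5 via completeness: Σ_{m} conj(Y_{5,m}) at Ω₁ times Y_{5,m} at Ω₂ —
  [-5]  conj(Y_{5,-5})(Ω₁) = 0.04068 - 0.04238j ; Y_{5,-5}(Ω₂) = -0.21406 + 0.17861j ; Δ = -0.00114 + 0.01634j
  [-4]  conj(Y_{5,-4})(Ω₁) = 0.21064 - 0.00345j ; Y_{5,-4}(Ω₂) = -0.32057 - 0.27021j ; Δ = -0.06846 - 0.05581j
  [-3]  conj(Y_{5,-3})(Ω₁) = 0.29107 + 0.28401j ; Y_{5,-3}(Ω₂) = 0.08432 - 0.14549j ; Δ = 0.06586 - 0.01840j
  [-2]  conj(Y_{5,-2})(Ω₁) = 0.00313 + 0.38235j ; Y_{5,-2}(Ω₂) = -0.24905 - 0.09096j ; Δ = 0.03400 - 0.09551j
  [-1]  conj(Y_{5,-1})(Ω₁) = 0.03432 - 0.03460j ; Y_{5,-1}(Ω₂) = 0.04372 - 0.24716j ; Δ = -0.00705 - 0.01000j
  [+0]  conj(Y_{5,0})(Ω₁) = 0.38958 + 0.00000j ; Y_{5,0}(Ω₂) = -0.21257 + 0.00000j ; Δ = -0.08281 + 0.00000j
  [+1]  conj(Y_{5,1})(Ω₁) = -0.03432 - 0.03460j ; Y_{5,1}(Ω₂) = -0.04372 - 0.24716j ; Δ = -0.00705 + 0.01000j
  [+2]  conj(Y_{5,2})(Ω₁) = 0.00313 - 0.38235j ; Y_{5,2}(Ω₂) = -0.24905 + 0.09096j ; Δ = 0.03400 + 0.09551j
  [+3]  conj(Y_{5,3})(Ω₁) = -0.29107 + 0.28401j ; Y_{5,3}(Ω₂) = -0.08432 - 0.14549j ; Δ = 0.06586 + 0.01840j
  [+4]  conj(Y_{5,4})(Ω₁) = 0.21064 + 0.00345j ; Y_{5,4}(Ω₂) = -0.32057 + 0.27021j ; Δ = -0.06846 + 0.05581j
  [+5]  conj(Y_{5,5})(Ω₁) = -0.04068 - 0.04238j ; Y_{5,5}(Ω₂) = 0.21406 + 0.17861j ; Δ = -0.00114 - 0.01634j
Total Σ_m = -0.03638 + 0.00000j. Multiply by 1.142397: -0.04156 + 0.00000j. P_5(cos γ) = -0.041559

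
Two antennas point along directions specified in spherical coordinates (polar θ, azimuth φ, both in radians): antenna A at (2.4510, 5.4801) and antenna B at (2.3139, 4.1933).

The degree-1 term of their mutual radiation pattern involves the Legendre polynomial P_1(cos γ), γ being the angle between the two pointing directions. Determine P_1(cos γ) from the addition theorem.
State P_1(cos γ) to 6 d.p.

Term-by-term m-sum for l=1 (normalisation 4π/3 = 4.188790):
  [-1]  conj(Y_{1,-1})(Ω₁) = 0.15284 - 0.15835j ; Y_{1,-1}(Ω₂) = -0.12621 + 0.22090j ; Δ = 0.01569 + 0.05375j
  [+0]  conj(Y_{1,0})(Ω₁) = -0.37665 + 0.00000j ; Y_{1,0}(Ω₂) = -0.33058 + 0.00000j ; Δ = 0.12451 + 0.00000j
  [+1]  conj(Y_{1,1})(Ω₁) = -0.15284 - 0.15835j ; Y_{1,1}(Ω₂) = 0.12621 + 0.22090j ; Δ = 0.01569 - 0.05375j
Total Σ_m = 0.15589 + 0.00000j. Multiply by 4.188790: 0.65298 + 0.00000j. P_1(cos γ) = 0.652981

0.652981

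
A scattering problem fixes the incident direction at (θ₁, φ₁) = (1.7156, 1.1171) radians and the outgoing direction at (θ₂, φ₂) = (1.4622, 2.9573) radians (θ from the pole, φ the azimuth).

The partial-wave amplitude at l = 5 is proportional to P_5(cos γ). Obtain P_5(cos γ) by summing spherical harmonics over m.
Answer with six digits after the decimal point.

-0.346287

Expand P_5 via completeness: Σ_{m} conj(Y_{5,m}) at Ω₁ times Y_{5,m} at Ω₂ —
  m=-5: 0.33745 - 0.28290j × -0.27247 - 0.35891j = -0.19348 - 0.04403j  (running Σ = -0.19348 - 0.04403j)
  m=-4: 0.04905 + 0.19705j × 0.11502 + 0.10443j = -0.01494 + 0.02779j  (running Σ = -0.20842 - 0.01625j)
  m=-3: 0.26641 + 0.05670j × 0.25865 + 0.15961j = 0.05986 + 0.05719j  (running Σ = -0.14856 + 0.04094j)
  m=-2: -0.13825 + 0.17689j × -0.16337 - 0.06310j = 0.03375 - 0.02017j  (running Σ = -0.11481 + 0.02077j)
  m=-1: 0.09968 + 0.20442j × -0.26243 - 0.04892j = -0.01616 - 0.05852j  (running Σ = -0.13097 - 0.03776j)
  m=0: -0.22900 + 0.00000j × 0.17982 + 0.00000j = -0.04118 + 0.00000j  (running Σ = -0.17215 - 0.03776j)
  m=1: -0.09968 + 0.20442j × 0.26243 - 0.04892j = -0.01616 + 0.05852j  (running Σ = -0.18831 + 0.02077j)
  m=2: -0.13825 - 0.17689j × -0.16337 + 0.06310j = 0.03375 + 0.02017j  (running Σ = -0.15456 + 0.04094j)
  m=3: -0.26641 + 0.05670j × -0.25865 + 0.15961j = 0.05986 - 0.05719j  (running Σ = -0.09470 - 0.01625j)
  m=4: 0.04905 - 0.19705j × 0.11502 - 0.10443j = -0.01494 - 0.02779j  (running Σ = -0.10964 - 0.04403j)
  m=5: -0.33745 - 0.28290j × 0.27247 - 0.35891j = -0.19348 + 0.04403j  (running Σ = -0.30312 + 0.00000j)
Total Σ_m = -0.30312 + 0.00000j. Multiply by 1.142397: -0.34629 + 0.00000j. P_5(cos γ) = -0.346287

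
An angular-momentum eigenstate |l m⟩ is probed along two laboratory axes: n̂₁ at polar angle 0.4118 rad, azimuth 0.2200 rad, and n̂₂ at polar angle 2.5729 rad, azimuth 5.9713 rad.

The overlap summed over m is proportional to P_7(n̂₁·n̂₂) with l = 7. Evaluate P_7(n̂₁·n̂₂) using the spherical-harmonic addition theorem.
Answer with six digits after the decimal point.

-0.323178

Term-by-term m-sum for l=7 (normalisation 4π/15 = 0.837758):
  m=-7: Y*=+0.000025+0.000823i  Y=-0.003776+0.005375i  product -0.000005-0.000003i
  m=-6: Y*=+0.001750+0.006830i  Y=+0.011383-0.036732i  product +0.000271+0.000013i
  m=-5: Y*=+0.016957+0.033317i  Y=+0.001555+0.136772i  product -0.004530+0.002371i
  m=-4: Y*=+0.087073+0.105329i  Y=-0.102922-0.307224i  product +0.023398-0.037592i
  m=-3: Y*=+0.271393+0.210630i  Y=+0.289338+0.392580i  product -0.004165+0.167487i
  m=-2: Y*=+0.487845+0.229668i  Y=-0.278832-0.200652i  product -0.089943-0.161926i
  m=-1: Y*=+0.333185+0.074507i  Y=-0.168177-0.054221i  product -0.051994-0.030596i
  m=+0: Y*=-0.320576-0.000000i  Y=+0.411224+0.000000i  product -0.131828-0.000000i
  m=+1: Y*=-0.333185+0.074507i  Y=+0.168177-0.054221i  product -0.051994+0.030596i
  m=+2: Y*=+0.487845-0.229668i  Y=-0.278832+0.200652i  product -0.089943+0.161926i
  m=+3: Y*=-0.271393+0.210630i  Y=-0.289338+0.392580i  product -0.004165-0.167487i
  m=+4: Y*=+0.087073-0.105329i  Y=-0.102922+0.307224i  product +0.023398+0.037592i
  m=+5: Y*=-0.016957+0.033317i  Y=-0.001555+0.136772i  product -0.004530-0.002371i
  m=+6: Y*=+0.001750-0.006830i  Y=+0.011383+0.036732i  product +0.000271-0.000013i
  m=+7: Y*=-0.000025+0.000823i  Y=+0.003776+0.005375i  product -0.000005+0.000003i
Σ over m = -0.385765+0.000000i; ×(4π/15) → -0.323178+0.000000i. Real part: -0.323178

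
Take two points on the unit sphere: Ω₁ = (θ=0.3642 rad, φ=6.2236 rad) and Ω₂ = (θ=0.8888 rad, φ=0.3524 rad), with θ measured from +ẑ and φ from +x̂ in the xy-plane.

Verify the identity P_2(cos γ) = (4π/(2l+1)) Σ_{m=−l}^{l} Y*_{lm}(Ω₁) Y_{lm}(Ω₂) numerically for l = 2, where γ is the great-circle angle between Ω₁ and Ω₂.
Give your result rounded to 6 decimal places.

0.564423

Term-by-term m-sum for l=2 (normalisation 4π/5 = 2.513274):
  m=-2: (0.048663, -0.005827) × (0.177329, -0.150823) = (0.007751, -0.008373)  (running Σ = (0.007751, -0.008373))
  m=-1: (0.256677, -0.015312) × (0.354812, -0.130482) = (0.089074, -0.038925)  (running Σ = (0.096825, -0.047298))
  m=0: (0.510733, -0.000000) × (0.060555, 0.000000) = (0.030928, 0.000000)  (running Σ = (0.127752, -0.047298))
  m=1: (-0.256677, -0.015312) × (-0.354812, -0.130482) = (0.089074, 0.038925)  (running Σ = (0.216826, -0.008373))
  m=2: (0.048663, 0.005827) × (0.177329, 0.150823) = (0.007751, 0.008373)  (running Σ = (0.224577, 0.000000))
Total Σ_m = (0.224577, 0.000000). Multiply by 2.513274: (0.564423, 0.000000). P_2(cos γ) = 0.564423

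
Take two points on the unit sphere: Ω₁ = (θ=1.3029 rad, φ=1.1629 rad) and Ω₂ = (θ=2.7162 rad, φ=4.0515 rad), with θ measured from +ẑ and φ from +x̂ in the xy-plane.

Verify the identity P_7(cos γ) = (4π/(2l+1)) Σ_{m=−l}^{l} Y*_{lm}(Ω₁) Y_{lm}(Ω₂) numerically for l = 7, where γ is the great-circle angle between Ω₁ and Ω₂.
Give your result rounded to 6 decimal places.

-0.306177

Summing Y*_{l m}(θ₁,φ₁)·Y_{l m}(θ₂,φ₂) over m ∈ [−7, 7]; prefactor 4π/(2·7+1) = 0.837758:
  [-7]  conj(Y_{7,-7})(Ω₁) = -0.109517+0.371992i ; Y_{7,-7}(Ω₂) = -0.001015+0.000088i ; Δ = +0.000079-0.000387i
  [-6]  conj(Y_{7,-6})(Ω₁) = +0.306096+0.254808i ; Y_{7,-6}(Ω₂) = -0.005720-0.006176i ; Δ = -0.000177-0.003348i
  [-5]  conj(Y_{7,-5})(Ω₁) = -0.024329+0.012318i ; Y_{7,-5}(Ω₂) = +0.006968-0.042410i ; Δ = +0.000353+0.001118i
  [-4]  conj(Y_{7,-4})(Ω₁) = +0.021320+0.350295i ; Y_{7,-4}(Ω₂) = +0.132614-0.072110i ; Δ = +0.028087+0.044917i
  [-3]  conj(Y_{7,-3})(Ω₁) = +0.086057+0.031131i ; Y_{7,-3}(Ω₂) = +0.332606+0.145301i ; Δ = +0.024100+0.022859i
  [-2]  conj(Y_{7,-2})(Ω₁) = -0.211000+0.224233i ; Y_{7,-2}(Ω₂) = +0.132636+0.521581i ; Δ = -0.144942-0.080312i
  [-1]  conj(Y_{7,-1})(Ω₁) = +0.053181+0.123066i ; Y_{7,-1}(Ω₂) = -0.182518+0.234740i ; Δ = -0.038595-0.009978i
  [+0]  conj(Y_{7,0})(Ω₁) = -0.292515-0.000000i ; Y_{7,0}(Ω₂) = +0.353076+0.000000i ; Δ = -0.103280-0.000000i
  [+1]  conj(Y_{7,1})(Ω₁) = -0.053181+0.123066i ; Y_{7,1}(Ω₂) = +0.182518+0.234740i ; Δ = -0.038595+0.009978i
  [+2]  conj(Y_{7,2})(Ω₁) = -0.211000-0.224233i ; Y_{7,2}(Ω₂) = +0.132636-0.521581i ; Δ = -0.144942+0.080312i
  [+3]  conj(Y_{7,3})(Ω₁) = -0.086057+0.031131i ; Y_{7,3}(Ω₂) = -0.332606+0.145301i ; Δ = +0.024100-0.022859i
  [+4]  conj(Y_{7,4})(Ω₁) = +0.021320-0.350295i ; Y_{7,4}(Ω₂) = +0.132614+0.072110i ; Δ = +0.028087-0.044917i
  [+5]  conj(Y_{7,5})(Ω₁) = +0.024329+0.012318i ; Y_{7,5}(Ω₂) = -0.006968-0.042410i ; Δ = +0.000353-0.001118i
  [+6]  conj(Y_{7,6})(Ω₁) = +0.306096-0.254808i ; Y_{7,6}(Ω₂) = -0.005720+0.006176i ; Δ = -0.000177+0.003348i
  [+7]  conj(Y_{7,7})(Ω₁) = +0.109517+0.371992i ; Y_{7,7}(Ω₂) = +0.001015+0.000088i ; Δ = +0.000079+0.000387i
Σ over m = -0.365472+0.000000i; ×(4π/15) → -0.306177+0.000000i. Real part: -0.306177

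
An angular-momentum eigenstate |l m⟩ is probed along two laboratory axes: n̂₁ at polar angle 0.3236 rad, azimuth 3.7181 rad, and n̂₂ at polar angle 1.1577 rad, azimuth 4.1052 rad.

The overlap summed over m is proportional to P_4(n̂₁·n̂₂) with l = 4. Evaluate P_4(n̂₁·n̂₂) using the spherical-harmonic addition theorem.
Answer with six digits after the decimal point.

-0.428430

Addition theorem: P_4(cos γ) = (4π/9) Σ_m Y*_{lm}(Ω₁) Y_{lm}(Ω₂), m = −4…4:
  m=-4: Y*=(-0.003035, 0.003356)  Y=(-0.235569, 0.203643)  product (0.000032, -0.001408)
  m=-3: Y*=(0.006031, -0.037675)  Y=(0.373970, 0.095797)  product (0.005865, -0.013512)
  m=-2: Y*=(0.072629, 0.163610)  Y=(-0.012544, -0.033692)  product (0.004601, -0.004499)
  m=-1: Y*=(-0.393660, -0.255953)  Y=(0.185776, -0.267403)  product (-0.141575, 0.057716)
  m=+0: Y*=(0.456288, -0.000000)  Y=(-0.097932, 0.000000)  product (-0.044685, 0.000000)
  m=+1: Y*=(0.393660, -0.255953)  Y=(-0.185776, -0.267403)  product (-0.141575, -0.057716)
  m=+2: Y*=(0.072629, -0.163610)  Y=(-0.012544, 0.033692)  product (0.004601, 0.004499)
  m=+3: Y*=(-0.006031, -0.037675)  Y=(-0.373970, 0.095797)  product (0.005865, 0.013512)
  m=+4: Y*=(-0.003035, -0.003356)  Y=(-0.235569, -0.203643)  product (0.000032, 0.001408)
Accumulated sum (-0.306840, 0.000000); after 4π/(2l+1) scaling, (-0.428430, 0.000000) ⇒ P_4 = -0.428430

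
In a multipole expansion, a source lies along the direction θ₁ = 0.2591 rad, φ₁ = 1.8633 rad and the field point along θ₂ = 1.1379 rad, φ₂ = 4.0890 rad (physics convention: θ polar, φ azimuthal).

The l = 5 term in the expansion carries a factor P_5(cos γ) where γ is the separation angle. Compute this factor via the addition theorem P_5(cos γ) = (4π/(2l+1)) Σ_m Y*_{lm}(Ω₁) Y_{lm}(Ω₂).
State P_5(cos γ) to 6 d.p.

0.344063

Addition theorem: P_5(cos γ) = (4π/11) Σ_m Y*_{lm}(Ω₁) Y_{lm}(Ω₂), m = −5…5:
  term(m=-5) = (0.000019, 0.000145)   from Y*(Ω₁)=(-0.000509, 0.000055), Y(Ω₂)=(-0.007050, -0.285991)
  term(m=-4) = (-0.002216, -0.001274)   from Y*(Ω₁)=(0.002385, 0.005629), Y(Ω₂)=(-0.333315, 0.252356)
  term(m=-3) = (0.006014, -0.002500)   from Y*(Ω₁)=(0.033157, -0.027550), Y(Ω₂)=(0.144358, 0.044556)
  term(m=-2) = (0.013837, -0.051807)   from Y*(Ω₁)=(-0.161655, -0.107072), Y(Ω₂)=(0.088048, 0.262160)
  term(m=-1) = (0.073901, 0.096229)   from Y*(Ω₁)=(-0.147945, 0.491282), Y(Ω₂)=(0.138055, -0.192000)
  term(m=+0) = (0.118065, 0.000000)   from Y*(Ω₁)=(0.519496, -0.000000), Y(Ω₂)=(0.227268, 0.000000)
  term(m=+1) = (0.073901, -0.096229)   from Y*(Ω₁)=(0.147945, 0.491282), Y(Ω₂)=(-0.138055, -0.192000)
  term(m=+2) = (0.013837, 0.051807)   from Y*(Ω₁)=(-0.161655, 0.107072), Y(Ω₂)=(0.088048, -0.262160)
  term(m=+3) = (0.006014, 0.002500)   from Y*(Ω₁)=(-0.033157, -0.027550), Y(Ω₂)=(-0.144358, 0.044556)
  term(m=+4) = (-0.002216, 0.001274)   from Y*(Ω₁)=(0.002385, -0.005629), Y(Ω₂)=(-0.333315, -0.252356)
  term(m=+5) = (0.000019, -0.000145)   from Y*(Ω₁)=(0.000509, 0.000055), Y(Ω₂)=(0.007050, -0.285991)
Accumulated sum (0.301177, 0.000000); after 4π/(2l+1) scaling, (0.344063, 0.000000) ⇒ P_5 = 0.344063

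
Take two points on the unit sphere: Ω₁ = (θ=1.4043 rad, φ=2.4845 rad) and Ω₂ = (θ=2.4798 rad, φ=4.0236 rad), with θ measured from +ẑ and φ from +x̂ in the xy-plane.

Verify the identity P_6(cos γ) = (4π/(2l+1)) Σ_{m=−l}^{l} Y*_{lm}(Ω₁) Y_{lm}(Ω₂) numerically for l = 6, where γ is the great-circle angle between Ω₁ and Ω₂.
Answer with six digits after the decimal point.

Summing Y*_{l m}(θ₁,φ₁)·Y_{l m}(θ₂,φ₂) over m ∈ [−6, 6]; prefactor 4π/(2·6+1) = 0.966644:
  m=-6: -0.309283+0.319064i × +0.014252+0.021769i = -0.011353-0.002186i  (running Σ = -0.011353-0.002186i)
  m=-5: +0.256013-0.037089i × -0.034453+0.110457i = -0.004724+0.029556i  (running Σ = -0.016077+0.027371i)
  m=-4: +0.205159+0.115627i × -0.275524+0.112110i = -0.069489-0.008858i  (running Σ = -0.085566+0.018513i)
  m=-3: -0.108900-0.257227i × -0.403477-0.218105i = -0.012164+0.127537i  (running Σ = -0.097731+0.146050i)
  m=-2: +0.042649-0.162536i × -0.060917-0.311341i = -0.053202-0.003377i  (running Σ = -0.150933+0.142673i)
  m=-1: -0.223957+0.172773i × -0.112849+0.137069i = +0.001592-0.050195i  (running Σ = -0.149341+0.092478i)
  m=0: -0.149320-0.000000i × -0.379937+0.000000i = +0.056732+0.000000i  (running Σ = -0.092609+0.092478i)
  m=1: +0.223957+0.172773i × +0.112849+0.137069i = +0.001592+0.050195i  (running Σ = -0.091018+0.142673i)
  m=2: +0.042649+0.162536i × -0.060917+0.311341i = -0.053202+0.003377i  (running Σ = -0.144220+0.146050i)
  m=3: +0.108900-0.257227i × +0.403477-0.218105i = -0.012164-0.127537i  (running Σ = -0.156384+0.018513i)
  m=4: +0.205159-0.115627i × -0.275524-0.112110i = -0.069489+0.008858i  (running Σ = -0.225873+0.027371i)
  m=5: -0.256013-0.037089i × +0.034453+0.110457i = -0.004724-0.029556i  (running Σ = -0.230597-0.002186i)
  m=6: -0.309283-0.319064i × +0.014252-0.021769i = -0.011353+0.002186i  (running Σ = -0.241951-0.000000i)
Σ over m = -0.241951-0.000000i; ×(4π/13) → -0.233880-0.000000i. Real part: -0.233880

-0.233880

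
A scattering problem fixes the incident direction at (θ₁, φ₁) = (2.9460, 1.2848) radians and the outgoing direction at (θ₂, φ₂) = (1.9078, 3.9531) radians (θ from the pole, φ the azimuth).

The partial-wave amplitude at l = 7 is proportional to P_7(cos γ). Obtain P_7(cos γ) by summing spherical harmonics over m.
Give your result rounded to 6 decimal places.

-0.274718

Expand P_7 via completeness: Σ_{m} conj(Y_{7,m}) at Ω₁ times Y_{7,m} at Ω₂ —
  term(m=-7) = (0.000002, 0.000000)   from Y*(Ω₁)=(-0.000005, 0.000002), Y(Ω₂)=(-0.274693, -0.188992)
  term(m=-6) = (-0.000041, 0.000013)   from Y*(Ω₁)=(-0.000014, -0.000098), Y(Ω₂)=(-0.068196, -0.431759)
  term(m=-5) = (0.000097, -0.000095)   from Y*(Ω₁)=(0.001159, 0.000164), Y(Ω₂)=(0.070499, -0.091809)
  term(m=-4) = (0.000940, -0.002815)   from Y*(Ω₁)=(-0.004043, 0.008890), Y(Ω₂)=(-0.302223, 0.031678)
  term(m=-3) = (0.002046, 0.013456)   from Y*(Ω₁)=(-0.044172, -0.038183), Y(Ω₂)=(-0.177227, -0.151431)
  term(m=-2) = (0.030378, 0.042175)   from Y*(Ω₁)=(0.202554, -0.130401), Y(Ω₂)=(0.011262, 0.215466)
  term(m=-1) = (-0.143106, -0.073287)   from Y*(Ω₁)=(0.170866, 0.581064), Y(Ω₂)=(-0.182744, 0.192545)
  term(m=+0) = (-0.108553, -0.000000)   from Y*(Ω₁)=(-0.580452, -0.000000), Y(Ω₂)=(0.187015, 0.000000)
  term(m=+1) = (-0.143106, 0.073287)   from Y*(Ω₁)=(-0.170866, 0.581064), Y(Ω₂)=(0.182744, 0.192545)
  term(m=+2) = (0.030378, -0.042175)   from Y*(Ω₁)=(0.202554, 0.130401), Y(Ω₂)=(0.011262, -0.215466)
  term(m=+3) = (0.002046, -0.013456)   from Y*(Ω₁)=(0.044172, -0.038183), Y(Ω₂)=(0.177227, -0.151431)
  term(m=+4) = (0.000940, 0.002815)   from Y*(Ω₁)=(-0.004043, -0.008890), Y(Ω₂)=(-0.302223, -0.031678)
  term(m=+5) = (0.000097, 0.000095)   from Y*(Ω₁)=(-0.001159, 0.000164), Y(Ω₂)=(-0.070499, -0.091809)
  term(m=+6) = (-0.000041, -0.000013)   from Y*(Ω₁)=(-0.000014, 0.000098), Y(Ω₂)=(-0.068196, 0.431759)
  term(m=+7) = (0.000002, -0.000000)   from Y*(Ω₁)=(0.000005, 0.000002), Y(Ω₂)=(0.274693, -0.188992)
Σ over m = (-0.327921, -0.000000); ×(4π/15) → (-0.274718, -0.000000). Real part: -0.274718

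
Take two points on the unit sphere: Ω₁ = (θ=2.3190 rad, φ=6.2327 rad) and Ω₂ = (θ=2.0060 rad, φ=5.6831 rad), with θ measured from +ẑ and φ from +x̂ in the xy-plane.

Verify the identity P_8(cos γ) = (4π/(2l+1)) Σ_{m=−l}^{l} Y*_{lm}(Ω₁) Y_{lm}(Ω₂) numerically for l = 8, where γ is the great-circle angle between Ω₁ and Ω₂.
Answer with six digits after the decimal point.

-0.287174

Expand P_8 via completeness: Σ_{m} conj(Y_{8,m}) at Ω₁ times Y_{8,m} at Ω₂ —
  m=-8: (0.039460, -0.016864) × (0.020776, -0.234696) = (-0.003138, -0.009611)  (running Σ = (-0.003138, -0.009611))
  m=-7: (-0.149487, 0.055143) × (0.214594, 0.382035) = (-0.053146, -0.045276)  (running Σ = (-0.056284, -0.054887))
  m=-6: (0.330917, -0.103421) × (-0.312585, -0.154449) = (-0.119413, -0.018782)  (running Σ = (-0.175697, -0.073669))
  m=-5: (-0.446625, 0.115197) × (-0.069473, 0.009873) = (0.029891, -0.012413)  (running Σ = (-0.145806, -0.086082))
  m=-4: (0.276412, -0.056590) × (0.264504, -0.242124) = (0.059410, -0.081894)  (running Σ = (-0.086396, -0.167976))
  m=-3: (0.157084, -0.023975) × (-0.024306, 0.104062) = (-0.001323, 0.016929)  (running Σ = (-0.087719, -0.151047))
  m=-2: (-0.376027, 0.038097) × (0.110546, 0.284484) = (-0.052406, -0.102762)  (running Σ = (-0.140125, -0.253809))
  m=-1: (0.013417, -0.000678) × (-0.141625, -0.096908) = (-0.001966, -0.001204)  (running Σ = (-0.142091, -0.255013))
  m=0: (0.369727, -0.000000) × (-0.282133, 0.000000) = (-0.104312, 0.000000)  (running Σ = (-0.246403, -0.255013))
  m=1: (-0.013417, -0.000678) × (0.141625, -0.096908) = (-0.001966, 0.001204)  (running Σ = (-0.248369, -0.253809))
  m=2: (-0.376027, -0.038097) × (0.110546, -0.284484) = (-0.052406, 0.102762)  (running Σ = (-0.300775, -0.151047))
  m=3: (-0.157084, -0.023975) × (0.024306, 0.104062) = (-0.001323, -0.016929)  (running Σ = (-0.302098, -0.167976))
  m=4: (0.276412, 0.056590) × (0.264504, 0.242124) = (0.059410, 0.081894)  (running Σ = (-0.242688, -0.086082))
  m=5: (0.446625, 0.115197) × (0.069473, 0.009873) = (0.029891, 0.012413)  (running Σ = (-0.212797, -0.073669))
  m=6: (0.330917, 0.103421) × (-0.312585, 0.154449) = (-0.119413, 0.018782)  (running Σ = (-0.332210, -0.054887))
  m=7: (0.149487, 0.055143) × (-0.214594, 0.382035) = (-0.053146, 0.045276)  (running Σ = (-0.385356, -0.009611))
  m=8: (0.039460, 0.016864) × (0.020776, 0.234696) = (-0.003138, 0.009611)  (running Σ = (-0.388494, 0.000000))
Total Σ_m = (-0.388494, 0.000000). Multiply by 0.739198: (-0.287174, 0.000000). P_8(cos γ) = -0.287174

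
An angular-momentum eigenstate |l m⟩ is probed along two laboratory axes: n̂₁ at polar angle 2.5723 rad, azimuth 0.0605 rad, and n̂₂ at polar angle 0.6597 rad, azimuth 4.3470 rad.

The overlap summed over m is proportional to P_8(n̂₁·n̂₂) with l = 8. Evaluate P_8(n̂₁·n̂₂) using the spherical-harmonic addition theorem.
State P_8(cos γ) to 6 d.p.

Expand P_8 via completeness: Σ_{m} conj(Y_{8,m}) at Ω₁ times Y_{8,m} at Ω₂ —
  m=-8: Y*=(0.003252, 0.001709)  Y=(-0.010017, 0.002224)  product (-0.000036, -0.000010)
  m=-7: Y*=(-0.020934, -0.009436)  Y=(0.029170, 0.044149)  product (-0.000194, -0.001199)
  m=-6: Y*=(0.083226, 0.031612)  Y=(0.097176, -0.135676)  product (0.012377, -0.008220)
  m=-5: Y*=(-0.227365, -0.070955)  Y=(-0.342145, -0.089608)  product (0.071434, 0.044651)
  m=-4: Y*=(0.423391, 0.104509)  Y=(0.052590, 0.479500)  product (-0.027846, 0.208512)
  m=-3: Y*=(-0.474132, -0.087013)  Y=(0.278448, -0.143067)  product (-0.144470, 0.043604)
  m=-2: Y*=(0.139472, 0.016959)  Y=(0.120514, 0.108019)  product (0.014976, 0.017109)
  m=-1: Y*=(0.362450, 0.021955)  Y=(0.144259, -0.377080)  product (0.060565, -0.133506)
  m=+0: Y*=(-0.272270, -0.000000)  Y=(0.036886, 0.000000)  product (-0.010043, -0.000000)
  m=+1: Y*=(-0.362450, 0.021955)  Y=(-0.144259, -0.377080)  product (0.060565, 0.133506)
  m=+2: Y*=(0.139472, -0.016959)  Y=(0.120514, -0.108019)  product (0.014976, -0.017109)
  m=+3: Y*=(0.474132, -0.087013)  Y=(-0.278448, -0.143067)  product (-0.144470, -0.043604)
  m=+4: Y*=(0.423391, -0.104509)  Y=(0.052590, -0.479500)  product (-0.027846, -0.208512)
  m=+5: Y*=(0.227365, -0.070955)  Y=(0.342145, -0.089608)  product (0.071434, -0.044651)
  m=+6: Y*=(0.083226, -0.031612)  Y=(0.097176, 0.135676)  product (0.012377, 0.008220)
  m=+7: Y*=(0.020934, -0.009436)  Y=(-0.029170, 0.044149)  product (-0.000194, 0.001199)
  m=+8: Y*=(0.003252, -0.001709)  Y=(-0.010017, -0.002224)  product (-0.000036, 0.000010)
Total Σ_m = (-0.036431, -0.000000). Multiply by 0.739198: (-0.026929, -0.000000). P_8(cos γ) = -0.026929

-0.026929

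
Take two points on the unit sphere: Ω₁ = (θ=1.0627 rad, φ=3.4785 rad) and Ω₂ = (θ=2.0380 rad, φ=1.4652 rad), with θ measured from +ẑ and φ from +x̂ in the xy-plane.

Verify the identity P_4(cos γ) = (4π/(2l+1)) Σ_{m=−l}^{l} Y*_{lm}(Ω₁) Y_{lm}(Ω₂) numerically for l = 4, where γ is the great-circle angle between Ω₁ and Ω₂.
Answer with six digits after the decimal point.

Term-by-term m-sum for l=4 (normalisation 4π/9 = 1.396263):
  m=-4: Y*=(0.057064, 0.251440)  Y=(0.256491, 0.115276)  product (-0.014349, 0.071070)
  m=-3: Y*=(-0.215740, -0.344054)  Y=(0.124989, -0.381261)  product (-0.158139, 0.039250)
  m=-2: Y*=(0.131071, 0.104658)  Y=(-0.109502, -0.023476)  product (-0.011896, -0.014537)
  m=-1: Y*=(0.254902, 0.089282)  Y=(0.031682, -0.298910)  product (0.034763, -0.073364)
  m=+0: Y*=(-0.226383, -0.000000)  Y=(-0.174055, 0.000000)  product (0.039403, 0.000000)
  m=+1: Y*=(-0.254902, 0.089282)  Y=(-0.031682, -0.298910)  product (0.034763, 0.073364)
  m=+2: Y*=(0.131071, -0.104658)  Y=(-0.109502, 0.023476)  product (-0.011896, 0.014537)
  m=+3: Y*=(0.215740, -0.344054)  Y=(-0.124989, -0.381261)  product (-0.158139, -0.039250)
  m=+4: Y*=(0.057064, -0.251440)  Y=(0.256491, -0.115276)  product (-0.014349, -0.071070)
Σ over m = (-0.259838, 0.000000); ×(4π/9) → (-0.362802, 0.000000). Real part: -0.362802

-0.362802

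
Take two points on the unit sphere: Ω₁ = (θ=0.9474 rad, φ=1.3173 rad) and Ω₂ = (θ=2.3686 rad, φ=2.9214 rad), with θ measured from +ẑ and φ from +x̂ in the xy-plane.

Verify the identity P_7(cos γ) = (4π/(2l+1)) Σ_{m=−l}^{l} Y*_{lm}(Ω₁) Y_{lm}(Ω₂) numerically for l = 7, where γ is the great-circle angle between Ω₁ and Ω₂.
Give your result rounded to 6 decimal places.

-0.077815

Term-by-term m-sum for l=7 (normalisation 4π/15 = 0.837758):
  term(m=-7) = +0.001087+0.004580i   from Y*(Ω₁)=-0.113881+0.023521i, Y(Ω₂)=-0.001192-0.040460i
  term(m=-6) = +0.047607-0.009642i   from Y*(Ω₁)=-0.015580+0.312469i, Y(Ω₂)=-0.038357-0.150445i
  term(m=-5) = -0.025384-0.151030i   from Y*(Ω₁)=+0.423817+0.132643i, Y(Ω₂)=-0.156132-0.307493i
  term(m=-4) = -0.120702+0.016175i   from Y*(Ω₁)=+0.140748-0.226095i, Y(Ω₂)=-0.291075-0.352656i
  term(m=-3) = -0.004315-0.043048i   from Y*(Ω₁)=+0.117683+0.123697i, Y(Ω₂)=-0.200093-0.155479i
  term(m=-2) = +0.073659-0.004913i   from Y*(Ω₁)=+0.309475-0.171888i, Y(Ω₂)=+0.188637+0.088896i
  term(m=-1) = +0.000309+0.009263i   from Y*(Ω₁)=+0.006453+0.024909i, Y(Ω₂)=+0.351500+0.078673i
  term(m=+0) = -0.037405+0.000000i   from Y*(Ω₁)=+0.352572-0.000000i, Y(Ω₂)=-0.106091+0.000000i
  term(m=+1) = +0.000309-0.009263i   from Y*(Ω₁)=-0.006453+0.024909i, Y(Ω₂)=-0.351500+0.078673i
  term(m=+2) = +0.073659+0.004913i   from Y*(Ω₁)=+0.309475+0.171888i, Y(Ω₂)=+0.188637-0.088896i
  term(m=+3) = -0.004315+0.043048i   from Y*(Ω₁)=-0.117683+0.123697i, Y(Ω₂)=+0.200093-0.155479i
  term(m=+4) = -0.120702-0.016175i   from Y*(Ω₁)=+0.140748+0.226095i, Y(Ω₂)=-0.291075+0.352656i
  term(m=+5) = -0.025384+0.151030i   from Y*(Ω₁)=-0.423817+0.132643i, Y(Ω₂)=+0.156132-0.307493i
  term(m=+6) = +0.047607+0.009642i   from Y*(Ω₁)=-0.015580-0.312469i, Y(Ω₂)=-0.038357+0.150445i
  term(m=+7) = +0.001087-0.004580i   from Y*(Ω₁)=+0.113881+0.023521i, Y(Ω₂)=+0.001192-0.040460i
Accumulated sum -0.092885-0.000000i; after 4π/(2l+1) scaling, -0.077815-0.000000i ⇒ P_7 = -0.077815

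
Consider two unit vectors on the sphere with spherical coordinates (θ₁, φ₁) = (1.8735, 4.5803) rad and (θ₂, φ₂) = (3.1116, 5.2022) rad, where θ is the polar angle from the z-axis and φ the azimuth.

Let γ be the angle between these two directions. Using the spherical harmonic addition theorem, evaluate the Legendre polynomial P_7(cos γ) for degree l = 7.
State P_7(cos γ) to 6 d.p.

-0.188781

Summing Y*_{l m}(θ₁,φ₁)·Y_{l m}(θ₂,φ₂) over m ∈ [−7, 7]; prefactor 4π/(2·7+1) = 0.837758:
  m=-7: Y*=(0.288245, 0.217390)  Y=(0.000000, 0.000000)  product (-0.000000, 0.000000)
  m=-6: Y*=(0.296173, -0.300430)  Y=(-0.000000, -0.000000)  product (-0.000000, 0.000000)
  m=-5: Y*=(-0.027691, -0.035647)  Y=(0.000000, -0.000000)  product (-0.000000, -0.000000)
  m=-4: Y*=(0.289343, -0.168893)  Y=(0.000002, 0.000005)  product (0.000002, 0.000001)
  m=-3: Y*=(-0.064465, -0.154075)  Y=(-0.000237, -0.000024)  product (0.000012, 0.000038)
  m=-2: Y*=(0.260657, -0.070508)  Y=(0.003750, -0.005587)  product (0.000584, -0.001721)
  m=-1: Y*=(-0.027212, -0.204816)  Y=(0.057324, 0.107520)  product (0.020462, -0.014667)
  m=+0: Y*=(0.247914, -0.000000)  Y=(-1.078832, 0.000000)  product (-0.267458, 0.000000)
  m=+1: Y*=(0.027212, -0.204816)  Y=(-0.057324, 0.107520)  product (0.020462, 0.014667)
  m=+2: Y*=(0.260657, 0.070508)  Y=(0.003750, 0.005587)  product (0.000584, 0.001721)
  m=+3: Y*=(0.064465, -0.154075)  Y=(0.000237, -0.000024)  product (0.000012, -0.000038)
  m=+4: Y*=(0.289343, 0.168893)  Y=(0.000002, -0.000005)  product (0.000002, -0.000001)
  m=+5: Y*=(0.027691, -0.035647)  Y=(-0.000000, -0.000000)  product (-0.000000, 0.000000)
  m=+6: Y*=(0.296173, 0.300430)  Y=(-0.000000, 0.000000)  product (-0.000000, -0.000000)
  m=+7: Y*=(-0.288245, 0.217390)  Y=(-0.000000, 0.000000)  product (-0.000000, -0.000000)
Accumulated sum (-0.225340, 0.000000); after 4π/(2l+1) scaling, (-0.188781, 0.000000) ⇒ P_7 = -0.188781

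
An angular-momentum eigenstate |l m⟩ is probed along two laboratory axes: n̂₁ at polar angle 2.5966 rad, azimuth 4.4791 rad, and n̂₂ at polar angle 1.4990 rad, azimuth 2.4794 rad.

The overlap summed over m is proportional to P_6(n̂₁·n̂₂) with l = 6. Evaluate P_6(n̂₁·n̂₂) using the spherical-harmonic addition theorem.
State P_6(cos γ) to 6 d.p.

Summing Y*_{l m}(θ₁,φ₁)·Y_{l m}(θ₂,φ₂) over m ∈ [−6, 6]; prefactor 4π/(2·6+1) = 0.966644:
  term(m=-6) = (0.003760, -0.002400)   from Y*(Ω₁)=(-0.001596, 0.009240), Y(Ω₂)=(-0.320466, -0.351509)
  term(m=-5) = (0.005333, 0.003446)   from Y*(Ω₁)=(0.049261, 0.021080), Y(Ω₂)=(0.116810, 0.019976)
  term(m=-4) = (0.008726, -0.059834)   from Y*(Ω₁)=(0.108054, -0.145845), Y(Ω₂)=(0.293489, -0.157609)
  term(m=-3) = (0.051280, -0.014973)   from Y*(Ω₁)=(-0.252125, -0.299414), Y(Ω₂)=(-0.055124, 0.124849)
  term(m=-2) = (-0.092392, -0.106843)   from Y*(Ω₁)=(-0.428669, 0.215907), Y(Ω₂)=(0.071785, 0.285401)
  term(m=-1) = (0.007687, -0.016810)   from Y*(Ω₁)=(0.029912, 0.125883), Y(Ω₂)=(-0.112665, -0.087837)
  term(m=+0) = (0.114332, 0.000000)   from Y*(Ω₁)=(-0.402538, -0.000000), Y(Ω₂)=(-0.284027, 0.000000)
  term(m=+1) = (0.007687, 0.016810)   from Y*(Ω₁)=(-0.029912, 0.125883), Y(Ω₂)=(0.112665, -0.087837)
  term(m=+2) = (-0.092392, 0.106843)   from Y*(Ω₁)=(-0.428669, -0.215907), Y(Ω₂)=(0.071785, -0.285401)
  term(m=+3) = (0.051280, 0.014973)   from Y*(Ω₁)=(0.252125, -0.299414), Y(Ω₂)=(0.055124, 0.124849)
  term(m=+4) = (0.008726, 0.059834)   from Y*(Ω₁)=(0.108054, 0.145845), Y(Ω₂)=(0.293489, 0.157609)
  term(m=+5) = (0.005333, -0.003446)   from Y*(Ω₁)=(-0.049261, 0.021080), Y(Ω₂)=(-0.116810, 0.019976)
  term(m=+6) = (0.003760, 0.002400)   from Y*(Ω₁)=(-0.001596, -0.009240), Y(Ω₂)=(-0.320466, 0.351509)
Σ over m = (0.083119, -0.000000); ×(4π/13) → (0.080347, -0.000000). Real part: 0.080347

0.080347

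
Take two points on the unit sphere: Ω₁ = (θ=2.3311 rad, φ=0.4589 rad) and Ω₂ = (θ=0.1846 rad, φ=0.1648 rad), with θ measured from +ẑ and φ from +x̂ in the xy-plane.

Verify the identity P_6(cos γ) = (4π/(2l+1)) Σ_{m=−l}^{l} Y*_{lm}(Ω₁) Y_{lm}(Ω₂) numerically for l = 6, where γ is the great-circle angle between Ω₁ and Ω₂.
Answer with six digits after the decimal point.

0.270559

Summing Y*_{l m}(θ₁,φ₁)·Y_{l m}(θ₂,φ₂) over m ∈ [−6, 6]; prefactor 4π/(2·6+1) = 0.966644:
  [-6]  conj(Y_{6,-6})(Ω₁) = (-0.064734, 0.026472) ; Y_{6,-6}(Ω₂) = (0.000010, -0.000015) ; Δ = (-0.000000, 0.000001)
  [-5]  conj(Y_{6,-5})(Ω₁) = (0.152567, -0.172657) ; Y_{6,-5}(Ω₂) = (0.000233, -0.000252) ; Δ = (-0.000008, -0.000079)
  [-4]  conj(Y_{6,-4})(Ω₁) = (-0.108750, 0.401036) ; Y_{6,-4}(Ω₂) = (0.003083, -0.002389) ; Δ = (0.000623, 0.001496)
  [-3]  conj(Y_{6,-3})(Ω₁) = (-0.073271, -0.372744) ; Y_{6,-3}(Ω₂) = (0.026594, -0.014336) ; Δ = (-0.007292, -0.008862)
  [-2]  conj(Y_{6,-2})(Ω₁) = (-0.010962, -0.014330) ; Y_{6,-2}(Ω₂) = (0.149720, -0.051216) ; Δ = (-0.002375, -0.001584)
  [-1]  conj(Y_{6,-1})(Ω₁) = (0.332827, 0.164443) ; Y_{6,-1}(Ω₂) = (0.500428, -0.083225) ; Δ = (0.180241, 0.054592)
  [+0]  conj(Y_{6,0})(Ω₁) = (-0.091348, -0.000000) ; Y_{6,0}(Ω₂) = (0.684006, 0.000000) ; Δ = (-0.062483, -0.000000)
  [+1]  conj(Y_{6,1})(Ω₁) = (-0.332827, 0.164443) ; Y_{6,1}(Ω₂) = (-0.500428, -0.083225) ; Δ = (0.180241, -0.054592)
  [+2]  conj(Y_{6,2})(Ω₁) = (-0.010962, 0.014330) ; Y_{6,2}(Ω₂) = (0.149720, 0.051216) ; Δ = (-0.002375, 0.001584)
  [+3]  conj(Y_{6,3})(Ω₁) = (0.073271, -0.372744) ; Y_{6,3}(Ω₂) = (-0.026594, -0.014336) ; Δ = (-0.007292, 0.008862)
  [+4]  conj(Y_{6,4})(Ω₁) = (-0.108750, -0.401036) ; Y_{6,4}(Ω₂) = (0.003083, 0.002389) ; Δ = (0.000623, -0.001496)
  [+5]  conj(Y_{6,5})(Ω₁) = (-0.152567, -0.172657) ; Y_{6,5}(Ω₂) = (-0.000233, -0.000252) ; Δ = (-0.000008, 0.000079)
  [+6]  conj(Y_{6,6})(Ω₁) = (-0.064734, -0.026472) ; Y_{6,6}(Ω₂) = (0.000010, 0.000015) ; Δ = (-0.000000, -0.000001)
Σ over m = (0.279895, -0.000000); ×(4π/13) → (0.270559, -0.000000). Real part: 0.270559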